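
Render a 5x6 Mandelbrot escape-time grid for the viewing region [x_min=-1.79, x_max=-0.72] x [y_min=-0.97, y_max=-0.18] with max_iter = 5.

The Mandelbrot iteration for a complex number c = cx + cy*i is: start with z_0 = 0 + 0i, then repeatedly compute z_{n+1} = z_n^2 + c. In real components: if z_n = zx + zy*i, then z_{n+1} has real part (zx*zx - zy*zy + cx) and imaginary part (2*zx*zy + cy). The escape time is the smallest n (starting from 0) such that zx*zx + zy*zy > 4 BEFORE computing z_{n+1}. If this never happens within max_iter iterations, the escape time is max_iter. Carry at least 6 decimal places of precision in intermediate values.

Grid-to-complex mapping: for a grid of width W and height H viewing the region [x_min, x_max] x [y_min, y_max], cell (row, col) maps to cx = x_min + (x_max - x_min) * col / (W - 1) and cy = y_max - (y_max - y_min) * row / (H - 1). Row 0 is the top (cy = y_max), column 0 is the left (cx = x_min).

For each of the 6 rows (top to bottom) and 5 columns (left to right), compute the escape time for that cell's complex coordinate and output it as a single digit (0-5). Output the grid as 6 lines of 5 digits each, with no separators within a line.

Answer: 45555
34555
33455
33345
23334
13334

Derivation:
(row=0, col=0): c = -1.7900 + -0.1800i → escape time 4
(row=0, col=1): c = -1.5225 + -0.1800i → escape time 5
(row=0, col=2): c = -1.2550 + -0.1800i → escape time 5
(row=0, col=3): c = -0.9875 + -0.1800i → escape time 5
(row=0, col=4): c = -0.7200 + -0.1800i → escape time 5
(row=1, col=0): c = -1.7900 + -0.3380i → escape time 3
(row=1, col=1): c = -1.5225 + -0.3380i → escape time 4
(row=1, col=2): c = -1.2550 + -0.3380i → escape time 5
(row=1, col=3): c = -0.9875 + -0.3380i → escape time 5
(row=1, col=4): c = -0.7200 + -0.3380i → escape time 5
(row=2, col=0): c = -1.7900 + -0.4960i → escape time 3
(row=2, col=1): c = -1.5225 + -0.4960i → escape time 3
(row=2, col=2): c = -1.2550 + -0.4960i → escape time 4
(row=2, col=3): c = -0.9875 + -0.4960i → escape time 5
(row=2, col=4): c = -0.7200 + -0.4960i → escape time 5
(row=3, col=0): c = -1.7900 + -0.6540i → escape time 3
(row=3, col=1): c = -1.5225 + -0.6540i → escape time 3
(row=3, col=2): c = -1.2550 + -0.6540i → escape time 3
(row=3, col=3): c = -0.9875 + -0.6540i → escape time 4
(row=3, col=4): c = -0.7200 + -0.6540i → escape time 5
(row=4, col=0): c = -1.7900 + -0.8120i → escape time 2
(row=4, col=1): c = -1.5225 + -0.8120i → escape time 3
(row=4, col=2): c = -1.2550 + -0.8120i → escape time 3
(row=4, col=3): c = -0.9875 + -0.8120i → escape time 3
(row=4, col=4): c = -0.7200 + -0.8120i → escape time 4
(row=5, col=0): c = -1.7900 + -0.9700i → escape time 1
(row=5, col=1): c = -1.5225 + -0.9700i → escape time 3
(row=5, col=2): c = -1.2550 + -0.9700i → escape time 3
(row=5, col=3): c = -0.9875 + -0.9700i → escape time 3
(row=5, col=4): c = -0.7200 + -0.9700i → escape time 4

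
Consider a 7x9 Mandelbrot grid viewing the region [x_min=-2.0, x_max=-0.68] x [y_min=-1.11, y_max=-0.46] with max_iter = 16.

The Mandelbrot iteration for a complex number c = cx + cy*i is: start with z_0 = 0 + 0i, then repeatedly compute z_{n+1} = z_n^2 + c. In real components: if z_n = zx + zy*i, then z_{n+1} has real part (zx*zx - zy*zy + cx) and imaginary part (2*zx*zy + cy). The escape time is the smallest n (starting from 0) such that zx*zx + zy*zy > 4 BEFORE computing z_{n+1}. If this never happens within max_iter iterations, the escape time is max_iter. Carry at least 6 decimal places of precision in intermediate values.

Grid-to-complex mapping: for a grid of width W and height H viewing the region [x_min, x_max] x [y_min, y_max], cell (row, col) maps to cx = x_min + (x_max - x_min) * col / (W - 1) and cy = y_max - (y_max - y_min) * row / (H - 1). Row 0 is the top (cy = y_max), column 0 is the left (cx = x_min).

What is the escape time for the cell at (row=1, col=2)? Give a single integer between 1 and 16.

z_0 = 0 + 0i, c = -1.5600 + -0.5413i
Iter 1: z = -1.5600 + -0.5413i, |z|^2 = 2.7266
Iter 2: z = 0.5806 + 1.1475i, |z|^2 = 1.6538
Iter 3: z = -2.5395 + 0.7913i, |z|^2 = 7.0751
Escaped at iteration 3

Answer: 3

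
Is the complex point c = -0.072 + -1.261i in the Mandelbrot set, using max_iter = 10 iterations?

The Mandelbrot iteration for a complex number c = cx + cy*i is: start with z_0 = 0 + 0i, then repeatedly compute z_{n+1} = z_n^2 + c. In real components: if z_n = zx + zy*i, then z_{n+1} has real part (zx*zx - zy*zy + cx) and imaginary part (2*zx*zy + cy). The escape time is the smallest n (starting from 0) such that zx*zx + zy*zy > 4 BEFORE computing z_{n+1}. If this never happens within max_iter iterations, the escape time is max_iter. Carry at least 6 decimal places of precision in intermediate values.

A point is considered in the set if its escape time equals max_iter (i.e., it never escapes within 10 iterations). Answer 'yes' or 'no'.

Answer: no

Derivation:
z_0 = 0 + 0i, c = -0.0720 + -1.2610i
Iter 1: z = -0.0720 + -1.2610i, |z|^2 = 1.5953
Iter 2: z = -1.6569 + -1.0794i, |z|^2 = 3.9106
Iter 3: z = 1.5083 + 2.3160i, |z|^2 = 7.6391
Escaped at iteration 3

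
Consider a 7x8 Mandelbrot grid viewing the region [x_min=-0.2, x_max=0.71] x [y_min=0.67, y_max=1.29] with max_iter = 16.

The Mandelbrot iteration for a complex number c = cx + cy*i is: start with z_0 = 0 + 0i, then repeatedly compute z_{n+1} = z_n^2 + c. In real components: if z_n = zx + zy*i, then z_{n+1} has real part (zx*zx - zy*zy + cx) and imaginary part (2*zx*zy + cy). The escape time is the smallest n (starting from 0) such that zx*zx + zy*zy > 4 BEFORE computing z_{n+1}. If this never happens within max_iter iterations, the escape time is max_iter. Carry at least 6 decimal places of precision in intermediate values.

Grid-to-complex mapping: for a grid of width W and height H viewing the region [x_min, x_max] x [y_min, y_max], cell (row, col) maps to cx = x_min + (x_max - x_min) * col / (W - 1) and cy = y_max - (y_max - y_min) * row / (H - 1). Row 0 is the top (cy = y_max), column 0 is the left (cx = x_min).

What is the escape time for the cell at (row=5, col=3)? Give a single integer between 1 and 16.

Answer: 4

Derivation:
z_0 = 0 + 0i, c = 0.2550 + 0.8471i
Iter 1: z = 0.2550 + 0.8471i, |z|^2 = 0.7827
Iter 2: z = -0.3976 + 1.2792i, |z|^2 = 1.7944
Iter 3: z = -1.2232 + -0.1701i, |z|^2 = 1.5252
Iter 4: z = 1.7223 + 1.2634i, |z|^2 = 4.5624
Escaped at iteration 4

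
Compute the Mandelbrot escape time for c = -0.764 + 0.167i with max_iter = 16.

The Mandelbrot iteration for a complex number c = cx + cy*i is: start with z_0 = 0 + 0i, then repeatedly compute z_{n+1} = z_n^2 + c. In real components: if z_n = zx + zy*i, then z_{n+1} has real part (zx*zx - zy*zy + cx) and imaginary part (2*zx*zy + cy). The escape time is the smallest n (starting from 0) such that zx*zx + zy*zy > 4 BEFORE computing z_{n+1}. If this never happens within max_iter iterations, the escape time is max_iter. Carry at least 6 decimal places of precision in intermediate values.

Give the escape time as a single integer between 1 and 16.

Answer: 16

Derivation:
z_0 = 0 + 0i, c = -0.7640 + 0.1670i
Iter 1: z = -0.7640 + 0.1670i, |z|^2 = 0.6116
Iter 2: z = -0.2082 + -0.0882i, |z|^2 = 0.0511
Iter 3: z = -0.7284 + 0.2037i, |z|^2 = 0.5721
Iter 4: z = -0.2749 + -0.1298i, |z|^2 = 0.0924
Iter 5: z = -0.7053 + 0.2384i, |z|^2 = 0.5542
Iter 6: z = -0.3234 + -0.1692i, |z|^2 = 0.1332
Iter 7: z = -0.6881 + 0.2764i, |z|^2 = 0.5498
Iter 8: z = -0.3670 + -0.2134i, |z|^2 = 0.1802
Iter 9: z = -0.6749 + 0.3236i, |z|^2 = 0.5602
Iter 10: z = -0.4133 + -0.2698i, |z|^2 = 0.2436
Iter 11: z = -0.6660 + 0.3901i, |z|^2 = 0.5957
Iter 12: z = -0.4726 + -0.3525i, |z|^2 = 0.3477
Iter 13: z = -0.6649 + 0.5002i, |z|^2 = 0.6923
Iter 14: z = -0.5721 + -0.4982i, |z|^2 = 0.5755
Iter 15: z = -0.6849 + 0.7371i, |z|^2 = 1.0123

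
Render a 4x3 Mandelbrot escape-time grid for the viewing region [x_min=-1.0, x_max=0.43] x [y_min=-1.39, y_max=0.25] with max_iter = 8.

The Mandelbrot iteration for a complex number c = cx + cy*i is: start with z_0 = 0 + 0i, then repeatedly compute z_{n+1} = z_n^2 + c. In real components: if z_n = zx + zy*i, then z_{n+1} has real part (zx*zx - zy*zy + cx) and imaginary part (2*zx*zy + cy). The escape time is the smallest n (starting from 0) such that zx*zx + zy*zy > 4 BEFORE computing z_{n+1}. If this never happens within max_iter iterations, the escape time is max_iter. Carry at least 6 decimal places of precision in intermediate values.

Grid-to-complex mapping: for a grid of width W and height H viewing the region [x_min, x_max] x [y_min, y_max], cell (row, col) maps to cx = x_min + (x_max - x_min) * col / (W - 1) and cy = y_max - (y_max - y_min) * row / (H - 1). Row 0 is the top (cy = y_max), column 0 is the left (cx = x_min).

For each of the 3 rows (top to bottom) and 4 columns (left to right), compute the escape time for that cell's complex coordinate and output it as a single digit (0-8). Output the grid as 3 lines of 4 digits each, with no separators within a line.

Answer: 8888
5886
2222

Derivation:
(row=0, col=0): c = -1.0000 + 0.2500i → escape time 8
(row=0, col=1): c = -0.5233 + 0.2500i → escape time 8
(row=0, col=2): c = -0.0467 + 0.2500i → escape time 8
(row=0, col=3): c = 0.4300 + 0.2500i → escape time 8
(row=1, col=0): c = -1.0000 + -0.5700i → escape time 5
(row=1, col=1): c = -0.5233 + -0.5700i → escape time 8
(row=1, col=2): c = -0.0467 + -0.5700i → escape time 8
(row=1, col=3): c = 0.4300 + -0.5700i → escape time 6
(row=2, col=0): c = -1.0000 + -1.3900i → escape time 2
(row=2, col=1): c = -0.5233 + -1.3900i → escape time 2
(row=2, col=2): c = -0.0467 + -1.3900i → escape time 2
(row=2, col=3): c = 0.4300 + -1.3900i → escape time 2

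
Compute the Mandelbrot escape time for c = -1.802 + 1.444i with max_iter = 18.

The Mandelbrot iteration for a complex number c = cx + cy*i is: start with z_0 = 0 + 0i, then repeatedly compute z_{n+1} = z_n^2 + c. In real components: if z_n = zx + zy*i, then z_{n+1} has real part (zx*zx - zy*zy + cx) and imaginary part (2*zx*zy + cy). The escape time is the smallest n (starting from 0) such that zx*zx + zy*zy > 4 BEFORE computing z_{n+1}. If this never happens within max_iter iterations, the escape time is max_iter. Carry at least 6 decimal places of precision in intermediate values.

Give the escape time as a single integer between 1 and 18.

z_0 = 0 + 0i, c = -1.8020 + 1.4440i
Iter 1: z = -1.8020 + 1.4440i, |z|^2 = 5.3323
Escaped at iteration 1

Answer: 1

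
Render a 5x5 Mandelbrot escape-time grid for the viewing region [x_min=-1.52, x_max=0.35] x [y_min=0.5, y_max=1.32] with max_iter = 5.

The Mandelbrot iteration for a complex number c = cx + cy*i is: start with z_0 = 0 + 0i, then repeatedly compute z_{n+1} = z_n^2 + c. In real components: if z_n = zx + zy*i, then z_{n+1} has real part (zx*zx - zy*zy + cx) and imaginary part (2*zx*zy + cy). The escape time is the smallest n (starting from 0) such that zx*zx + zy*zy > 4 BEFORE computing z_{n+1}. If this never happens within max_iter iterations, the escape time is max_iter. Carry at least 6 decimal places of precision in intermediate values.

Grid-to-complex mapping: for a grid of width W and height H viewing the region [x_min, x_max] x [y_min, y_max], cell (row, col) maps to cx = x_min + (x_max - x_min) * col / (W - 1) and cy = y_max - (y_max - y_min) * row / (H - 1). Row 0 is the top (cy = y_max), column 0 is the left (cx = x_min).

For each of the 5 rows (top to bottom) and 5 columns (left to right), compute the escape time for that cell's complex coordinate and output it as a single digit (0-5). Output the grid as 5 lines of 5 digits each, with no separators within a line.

(row=0, col=0): c = -1.5200 + 1.3200i → escape time 1
(row=0, col=1): c = -1.0525 + 1.3200i → escape time 2
(row=0, col=2): c = -0.5850 + 1.3200i → escape time 3
(row=0, col=3): c = -0.1175 + 1.3200i → escape time 2
(row=0, col=4): c = 0.3500 + 1.3200i → escape time 2
(row=1, col=0): c = -1.5200 + 1.1150i → escape time 2
(row=1, col=1): c = -1.0525 + 1.1150i → escape time 3
(row=1, col=2): c = -0.5850 + 1.1150i → escape time 3
(row=1, col=3): c = -0.1175 + 1.1150i → escape time 5
(row=1, col=4): c = 0.3500 + 1.1150i → escape time 2
(row=2, col=0): c = -1.5200 + 0.9100i → escape time 3
(row=2, col=1): c = -1.0525 + 0.9100i → escape time 3
(row=2, col=2): c = -0.5850 + 0.9100i → escape time 4
(row=2, col=3): c = -0.1175 + 0.9100i → escape time 5
(row=2, col=4): c = 0.3500 + 0.9100i → escape time 4
(row=3, col=0): c = -1.5200 + 0.7050i → escape time 3
(row=3, col=1): c = -1.0525 + 0.7050i → escape time 3
(row=3, col=2): c = -0.5850 + 0.7050i → escape time 5
(row=3, col=3): c = -0.1175 + 0.7050i → escape time 5
(row=3, col=4): c = 0.3500 + 0.7050i → escape time 5
(row=4, col=0): c = -1.5200 + 0.5000i → escape time 3
(row=4, col=1): c = -1.0525 + 0.5000i → escape time 5
(row=4, col=2): c = -0.5850 + 0.5000i → escape time 5
(row=4, col=3): c = -0.1175 + 0.5000i → escape time 5
(row=4, col=4): c = 0.3500 + 0.5000i → escape time 5

Answer: 12322
23352
33454
33555
35555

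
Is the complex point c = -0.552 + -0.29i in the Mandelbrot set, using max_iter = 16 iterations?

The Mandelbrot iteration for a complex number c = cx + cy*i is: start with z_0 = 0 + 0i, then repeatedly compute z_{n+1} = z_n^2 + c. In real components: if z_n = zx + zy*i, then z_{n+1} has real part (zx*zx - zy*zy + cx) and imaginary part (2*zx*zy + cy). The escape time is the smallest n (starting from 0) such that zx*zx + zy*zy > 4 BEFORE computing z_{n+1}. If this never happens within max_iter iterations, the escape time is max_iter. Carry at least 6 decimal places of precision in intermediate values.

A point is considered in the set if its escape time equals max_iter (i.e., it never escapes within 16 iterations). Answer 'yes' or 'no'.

Answer: yes

Derivation:
z_0 = 0 + 0i, c = -0.5520 + -0.2900i
Iter 1: z = -0.5520 + -0.2900i, |z|^2 = 0.3888
Iter 2: z = -0.3314 + 0.0302i, |z|^2 = 0.1107
Iter 3: z = -0.4431 + -0.3100i, |z|^2 = 0.2924
Iter 4: z = -0.4518 + -0.0153i, |z|^2 = 0.2043
Iter 5: z = -0.3481 + -0.2762i, |z|^2 = 0.1975
Iter 6: z = -0.5071 + -0.0977i, |z|^2 = 0.2667
Iter 7: z = -0.3044 + -0.1909i, |z|^2 = 0.1291
Iter 8: z = -0.4958 + -0.1738i, |z|^2 = 0.2760
Iter 9: z = -0.3364 + -0.1177i, |z|^2 = 0.1270
Iter 10: z = -0.4527 + -0.2108i, |z|^2 = 0.2494
Iter 11: z = -0.3915 + -0.0991i, |z|^2 = 0.1631
Iter 12: z = -0.4085 + -0.2124i, |z|^2 = 0.2120
Iter 13: z = -0.4302 + -0.1165i, |z|^2 = 0.1986
Iter 14: z = -0.3805 + -0.1898i, |z|^2 = 0.1808
Iter 15: z = -0.4432 + -0.1456i, |z|^2 = 0.2177
Did not escape in 16 iterations → in set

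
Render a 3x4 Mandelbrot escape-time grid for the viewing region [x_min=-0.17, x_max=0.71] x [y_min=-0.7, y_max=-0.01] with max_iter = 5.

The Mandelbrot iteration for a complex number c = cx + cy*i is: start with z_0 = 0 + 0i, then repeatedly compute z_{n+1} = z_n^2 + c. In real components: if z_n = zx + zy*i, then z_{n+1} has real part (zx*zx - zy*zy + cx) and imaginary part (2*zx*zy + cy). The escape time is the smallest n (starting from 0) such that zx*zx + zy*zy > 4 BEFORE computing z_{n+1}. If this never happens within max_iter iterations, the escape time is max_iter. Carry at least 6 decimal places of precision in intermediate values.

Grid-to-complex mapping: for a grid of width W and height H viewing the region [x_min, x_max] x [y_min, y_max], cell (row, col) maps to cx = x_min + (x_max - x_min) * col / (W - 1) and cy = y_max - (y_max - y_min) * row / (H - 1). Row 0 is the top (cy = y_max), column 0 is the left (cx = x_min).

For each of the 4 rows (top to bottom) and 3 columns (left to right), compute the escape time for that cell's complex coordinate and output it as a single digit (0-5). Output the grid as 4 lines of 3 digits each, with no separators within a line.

(row=0, col=0): c = -0.1700 + -0.0100i → escape time 5
(row=0, col=1): c = 0.2700 + -0.0100i → escape time 5
(row=0, col=2): c = 0.7100 + -0.0100i → escape time 3
(row=1, col=0): c = -0.1700 + -0.2400i → escape time 5
(row=1, col=1): c = 0.2700 + -0.2400i → escape time 5
(row=1, col=2): c = 0.7100 + -0.2400i → escape time 3
(row=2, col=0): c = -0.1700 + -0.4700i → escape time 5
(row=2, col=1): c = 0.2700 + -0.4700i → escape time 5
(row=2, col=2): c = 0.7100 + -0.4700i → escape time 3
(row=3, col=0): c = -0.1700 + -0.7000i → escape time 5
(row=3, col=1): c = 0.2700 + -0.7000i → escape time 5
(row=3, col=2): c = 0.7100 + -0.7000i → escape time 3

Answer: 553
553
553
553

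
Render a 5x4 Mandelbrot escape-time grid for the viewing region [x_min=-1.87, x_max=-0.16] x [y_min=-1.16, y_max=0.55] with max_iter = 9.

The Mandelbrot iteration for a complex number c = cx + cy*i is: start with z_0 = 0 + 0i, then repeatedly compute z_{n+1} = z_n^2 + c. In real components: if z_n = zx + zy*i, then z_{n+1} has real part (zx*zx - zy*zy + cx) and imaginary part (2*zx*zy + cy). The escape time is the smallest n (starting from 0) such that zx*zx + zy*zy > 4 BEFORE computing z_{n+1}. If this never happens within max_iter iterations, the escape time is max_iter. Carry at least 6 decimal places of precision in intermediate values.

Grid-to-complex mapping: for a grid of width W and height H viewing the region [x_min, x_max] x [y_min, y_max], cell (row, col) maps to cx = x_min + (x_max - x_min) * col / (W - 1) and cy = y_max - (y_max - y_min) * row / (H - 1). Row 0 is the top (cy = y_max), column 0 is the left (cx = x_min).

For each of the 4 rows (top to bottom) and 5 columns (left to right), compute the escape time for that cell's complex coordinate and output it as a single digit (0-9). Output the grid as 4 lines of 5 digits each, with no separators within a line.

Answer: 23599
69999
23599
12334

Derivation:
(row=0, col=0): c = -1.8700 + 0.5500i → escape time 2
(row=0, col=1): c = -1.4425 + 0.5500i → escape time 3
(row=0, col=2): c = -1.0150 + 0.5500i → escape time 5
(row=0, col=3): c = -0.5875 + 0.5500i → escape time 9
(row=0, col=4): c = -0.1600 + 0.5500i → escape time 9
(row=1, col=0): c = -1.8700 + -0.0200i → escape time 6
(row=1, col=1): c = -1.4425 + -0.0200i → escape time 9
(row=1, col=2): c = -1.0150 + -0.0200i → escape time 9
(row=1, col=3): c = -0.5875 + -0.0200i → escape time 9
(row=1, col=4): c = -0.1600 + -0.0200i → escape time 9
(row=2, col=0): c = -1.8700 + -0.5900i → escape time 2
(row=2, col=1): c = -1.4425 + -0.5900i → escape time 3
(row=2, col=2): c = -1.0150 + -0.5900i → escape time 5
(row=2, col=3): c = -0.5875 + -0.5900i → escape time 9
(row=2, col=4): c = -0.1600 + -0.5900i → escape time 9
(row=3, col=0): c = -1.8700 + -1.1600i → escape time 1
(row=3, col=1): c = -1.4425 + -1.1600i → escape time 2
(row=3, col=2): c = -1.0150 + -1.1600i → escape time 3
(row=3, col=3): c = -0.5875 + -1.1600i → escape time 3
(row=3, col=4): c = -0.1600 + -1.1600i → escape time 4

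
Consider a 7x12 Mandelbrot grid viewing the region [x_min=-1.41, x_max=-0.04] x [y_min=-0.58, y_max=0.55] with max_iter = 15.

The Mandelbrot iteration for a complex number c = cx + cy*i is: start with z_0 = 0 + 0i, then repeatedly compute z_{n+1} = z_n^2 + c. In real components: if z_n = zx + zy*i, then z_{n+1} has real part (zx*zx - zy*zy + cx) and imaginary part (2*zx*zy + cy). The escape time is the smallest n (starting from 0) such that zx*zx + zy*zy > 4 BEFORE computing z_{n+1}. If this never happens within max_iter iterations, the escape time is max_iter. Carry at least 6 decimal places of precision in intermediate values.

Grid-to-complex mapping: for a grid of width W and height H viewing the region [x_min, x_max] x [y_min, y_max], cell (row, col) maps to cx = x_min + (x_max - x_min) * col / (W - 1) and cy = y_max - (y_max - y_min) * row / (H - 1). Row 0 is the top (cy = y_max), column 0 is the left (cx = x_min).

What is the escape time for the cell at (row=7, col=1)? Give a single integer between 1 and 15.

Answer: 15

Derivation:
z_0 = 0 + 0i, c = -1.1817 + -0.1691i
Iter 1: z = -1.1817 + -0.1691i, |z|^2 = 1.4249
Iter 2: z = 0.1861 + 0.2305i, |z|^2 = 0.0878
Iter 3: z = -1.2002 + -0.0833i, |z|^2 = 1.4474
Iter 4: z = 0.2518 + 0.0309i, |z|^2 = 0.0644
Iter 5: z = -1.1192 + -0.1535i, |z|^2 = 1.2762
Iter 6: z = 0.0474 + 0.1746i, |z|^2 = 0.0327
Iter 7: z = -1.2099 + -0.1526i, |z|^2 = 1.4872
Iter 8: z = 0.2590 + 0.2001i, |z|^2 = 0.1071
Iter 9: z = -1.1546 + -0.0655i, |z|^2 = 1.3375
Iter 10: z = 0.1472 + -0.0179i, |z|^2 = 0.0220
Iter 11: z = -1.1603 + -0.1744i, |z|^2 = 1.3767
Iter 12: z = 0.1343 + 0.2355i, |z|^2 = 0.0735
Iter 13: z = -1.2191 + -0.1059i, |z|^2 = 1.4974
Iter 14: z = 0.2934 + 0.0890i, |z|^2 = 0.0940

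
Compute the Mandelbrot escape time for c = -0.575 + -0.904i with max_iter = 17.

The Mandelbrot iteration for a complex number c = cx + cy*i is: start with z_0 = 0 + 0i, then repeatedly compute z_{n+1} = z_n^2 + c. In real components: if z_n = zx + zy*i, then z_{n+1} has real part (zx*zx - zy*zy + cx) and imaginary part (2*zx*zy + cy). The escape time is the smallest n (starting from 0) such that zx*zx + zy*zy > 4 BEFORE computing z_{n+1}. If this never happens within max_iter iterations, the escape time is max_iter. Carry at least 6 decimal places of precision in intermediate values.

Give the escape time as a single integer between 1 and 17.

z_0 = 0 + 0i, c = -0.5750 + -0.9040i
Iter 1: z = -0.5750 + -0.9040i, |z|^2 = 1.1478
Iter 2: z = -1.0616 + 0.1356i, |z|^2 = 1.1454
Iter 3: z = 0.5336 + -1.1919i, |z|^2 = 1.7054
Iter 4: z = -1.7109 + -2.1760i, |z|^2 = 7.6621
Escaped at iteration 4

Answer: 4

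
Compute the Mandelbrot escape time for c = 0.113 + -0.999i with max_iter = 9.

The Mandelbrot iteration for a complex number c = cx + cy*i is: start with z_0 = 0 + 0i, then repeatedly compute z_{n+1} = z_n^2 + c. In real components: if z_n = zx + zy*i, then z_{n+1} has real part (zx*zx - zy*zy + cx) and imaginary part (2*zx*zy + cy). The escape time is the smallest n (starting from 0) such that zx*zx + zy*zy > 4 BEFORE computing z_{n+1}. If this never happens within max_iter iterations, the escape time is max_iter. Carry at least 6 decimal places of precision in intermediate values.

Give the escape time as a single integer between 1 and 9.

Answer: 4

Derivation:
z_0 = 0 + 0i, c = 0.1130 + -0.9990i
Iter 1: z = 0.1130 + -0.9990i, |z|^2 = 1.0108
Iter 2: z = -0.8722 + -1.2248i, |z|^2 = 2.2609
Iter 3: z = -0.6263 + 1.1376i, |z|^2 = 1.6863
Iter 4: z = -0.7888 + -2.4239i, |z|^2 = 6.4975
Escaped at iteration 4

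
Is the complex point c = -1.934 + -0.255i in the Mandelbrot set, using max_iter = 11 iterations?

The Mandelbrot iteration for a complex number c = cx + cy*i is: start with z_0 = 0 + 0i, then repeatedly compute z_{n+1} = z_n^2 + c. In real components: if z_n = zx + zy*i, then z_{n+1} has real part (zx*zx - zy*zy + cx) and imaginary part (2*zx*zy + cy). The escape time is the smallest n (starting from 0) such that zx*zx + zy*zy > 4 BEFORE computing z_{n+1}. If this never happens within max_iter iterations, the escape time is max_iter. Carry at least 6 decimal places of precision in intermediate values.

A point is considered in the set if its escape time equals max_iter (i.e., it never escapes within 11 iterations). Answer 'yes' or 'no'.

z_0 = 0 + 0i, c = -1.9340 + -0.2550i
Iter 1: z = -1.9340 + -0.2550i, |z|^2 = 3.8054
Iter 2: z = 1.7413 + 0.7313i, |z|^2 = 3.5671
Iter 3: z = 0.5634 + 2.2920i, |z|^2 = 5.5707
Escaped at iteration 3

Answer: no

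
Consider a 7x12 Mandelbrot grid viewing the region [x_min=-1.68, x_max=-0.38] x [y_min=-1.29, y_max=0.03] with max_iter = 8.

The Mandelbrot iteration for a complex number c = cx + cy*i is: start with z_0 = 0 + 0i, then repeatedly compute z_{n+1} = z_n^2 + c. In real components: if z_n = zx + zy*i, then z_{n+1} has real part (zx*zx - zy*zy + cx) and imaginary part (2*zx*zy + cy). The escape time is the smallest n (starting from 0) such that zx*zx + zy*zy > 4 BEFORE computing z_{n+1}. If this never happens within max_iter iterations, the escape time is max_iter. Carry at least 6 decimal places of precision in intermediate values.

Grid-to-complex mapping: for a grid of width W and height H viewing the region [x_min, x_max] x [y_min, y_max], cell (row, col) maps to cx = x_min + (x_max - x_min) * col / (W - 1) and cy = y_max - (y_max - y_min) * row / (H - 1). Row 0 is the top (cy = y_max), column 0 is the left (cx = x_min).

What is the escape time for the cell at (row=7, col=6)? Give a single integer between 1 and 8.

Answer: 6

Derivation:
z_0 = 0 + 0i, c = -0.3800 + -0.8100i
Iter 1: z = -0.3800 + -0.8100i, |z|^2 = 0.8005
Iter 2: z = -0.8917 + -0.1944i, |z|^2 = 0.8329
Iter 3: z = 0.3773 + -0.4633i, |z|^2 = 0.3570
Iter 4: z = -0.4523 + -1.1596i, |z|^2 = 1.5493
Iter 5: z = -1.5202 + 0.2389i, |z|^2 = 2.3682
Iter 6: z = 1.8740 + -1.5365i, |z|^2 = 5.8728
Escaped at iteration 6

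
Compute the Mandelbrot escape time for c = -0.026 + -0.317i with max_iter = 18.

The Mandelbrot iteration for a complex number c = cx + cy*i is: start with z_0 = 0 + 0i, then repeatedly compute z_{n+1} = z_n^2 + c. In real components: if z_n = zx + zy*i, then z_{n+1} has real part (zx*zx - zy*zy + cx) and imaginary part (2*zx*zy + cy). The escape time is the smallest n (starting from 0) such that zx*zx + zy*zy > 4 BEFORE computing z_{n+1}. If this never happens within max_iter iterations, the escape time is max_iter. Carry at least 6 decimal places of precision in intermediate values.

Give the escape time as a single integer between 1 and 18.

Answer: 18

Derivation:
z_0 = 0 + 0i, c = -0.0260 + -0.3170i
Iter 1: z = -0.0260 + -0.3170i, |z|^2 = 0.1012
Iter 2: z = -0.1258 + -0.3005i, |z|^2 = 0.1061
Iter 3: z = -0.1005 + -0.2414i, |z|^2 = 0.0684
Iter 4: z = -0.0742 + -0.2685i, |z|^2 = 0.0776
Iter 5: z = -0.0926 + -0.2772i, |z|^2 = 0.0854
Iter 6: z = -0.0943 + -0.2657i, |z|^2 = 0.0795
Iter 7: z = -0.0877 + -0.2669i, |z|^2 = 0.0789
Iter 8: z = -0.0896 + -0.2702i, |z|^2 = 0.0810
Iter 9: z = -0.0910 + -0.2686i, |z|^2 = 0.0804
Iter 10: z = -0.0899 + -0.2681i, |z|^2 = 0.0800
Iter 11: z = -0.0898 + -0.2688i, |z|^2 = 0.0803
Iter 12: z = -0.0902 + -0.2687i, |z|^2 = 0.0803
Iter 13: z = -0.0901 + -0.2685i, |z|^2 = 0.0802
Iter 14: z = -0.0900 + -0.2686i, |z|^2 = 0.0803
Iter 15: z = -0.0901 + -0.2687i, |z|^2 = 0.0803
Iter 16: z = -0.0901 + -0.2686i, |z|^2 = 0.0803
Iter 17: z = -0.0900 + -0.2686i, |z|^2 = 0.0803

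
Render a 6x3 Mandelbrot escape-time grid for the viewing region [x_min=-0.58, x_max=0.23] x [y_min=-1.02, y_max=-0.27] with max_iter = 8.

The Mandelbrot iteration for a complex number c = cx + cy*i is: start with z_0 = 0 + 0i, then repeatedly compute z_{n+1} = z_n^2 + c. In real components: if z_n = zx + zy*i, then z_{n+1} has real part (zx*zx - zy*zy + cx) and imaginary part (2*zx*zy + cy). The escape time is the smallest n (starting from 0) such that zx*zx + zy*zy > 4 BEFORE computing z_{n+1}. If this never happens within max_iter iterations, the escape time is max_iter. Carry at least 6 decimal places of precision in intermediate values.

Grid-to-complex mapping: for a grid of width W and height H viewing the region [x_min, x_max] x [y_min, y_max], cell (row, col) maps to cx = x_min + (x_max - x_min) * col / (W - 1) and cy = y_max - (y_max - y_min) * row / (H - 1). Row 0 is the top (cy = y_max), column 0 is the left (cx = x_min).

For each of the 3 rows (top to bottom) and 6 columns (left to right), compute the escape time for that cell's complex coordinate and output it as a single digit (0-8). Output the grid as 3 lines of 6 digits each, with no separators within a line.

(row=0, col=0): c = -0.5800 + -0.2700i → escape time 8
(row=0, col=1): c = -0.4180 + -0.2700i → escape time 8
(row=0, col=2): c = -0.2560 + -0.2700i → escape time 8
(row=0, col=3): c = -0.0940 + -0.2700i → escape time 8
(row=0, col=4): c = 0.0680 + -0.2700i → escape time 8
(row=0, col=5): c = 0.2300 + -0.2700i → escape time 8
(row=1, col=0): c = -0.5800 + -0.6450i → escape time 8
(row=1, col=1): c = -0.4180 + -0.6450i → escape time 8
(row=1, col=2): c = -0.2560 + -0.6450i → escape time 8
(row=1, col=3): c = -0.0940 + -0.6450i → escape time 8
(row=1, col=4): c = 0.0680 + -0.6450i → escape time 8
(row=1, col=5): c = 0.2300 + -0.6450i → escape time 8
(row=2, col=0): c = -0.5800 + -1.0200i → escape time 4
(row=2, col=1): c = -0.4180 + -1.0200i → escape time 4
(row=2, col=2): c = -0.2560 + -1.0200i → escape time 6
(row=2, col=3): c = -0.0940 + -1.0200i → escape time 8
(row=2, col=4): c = 0.0680 + -1.0200i → escape time 4
(row=2, col=5): c = 0.2300 + -1.0200i → escape time 4

Answer: 888888
888888
446844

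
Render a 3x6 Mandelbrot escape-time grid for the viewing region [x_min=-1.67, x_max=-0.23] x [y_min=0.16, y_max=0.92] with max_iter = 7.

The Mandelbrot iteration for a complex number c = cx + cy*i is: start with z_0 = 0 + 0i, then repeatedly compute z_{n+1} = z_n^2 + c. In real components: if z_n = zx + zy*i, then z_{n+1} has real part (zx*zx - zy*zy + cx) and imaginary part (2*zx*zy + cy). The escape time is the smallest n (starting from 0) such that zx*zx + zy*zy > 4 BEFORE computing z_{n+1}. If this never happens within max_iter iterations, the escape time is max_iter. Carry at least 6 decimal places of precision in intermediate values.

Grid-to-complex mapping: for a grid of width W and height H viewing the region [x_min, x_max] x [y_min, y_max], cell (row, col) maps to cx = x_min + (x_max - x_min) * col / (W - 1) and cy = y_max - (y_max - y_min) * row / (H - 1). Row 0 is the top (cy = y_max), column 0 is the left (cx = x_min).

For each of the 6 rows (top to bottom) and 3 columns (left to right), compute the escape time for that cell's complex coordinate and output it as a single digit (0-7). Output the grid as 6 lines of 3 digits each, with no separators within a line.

Answer: 237
347
357
357
477
577

Derivation:
(row=0, col=0): c = -1.6700 + 0.9200i → escape time 2
(row=0, col=1): c = -0.9500 + 0.9200i → escape time 3
(row=0, col=2): c = -0.2300 + 0.9200i → escape time 7
(row=1, col=0): c = -1.6700 + 0.7680i → escape time 3
(row=1, col=1): c = -0.9500 + 0.7680i → escape time 4
(row=1, col=2): c = -0.2300 + 0.7680i → escape time 7
(row=2, col=0): c = -1.6700 + 0.6160i → escape time 3
(row=2, col=1): c = -0.9500 + 0.6160i → escape time 5
(row=2, col=2): c = -0.2300 + 0.6160i → escape time 7
(row=3, col=0): c = -1.6700 + 0.4640i → escape time 3
(row=3, col=1): c = -0.9500 + 0.4640i → escape time 5
(row=3, col=2): c = -0.2300 + 0.4640i → escape time 7
(row=4, col=0): c = -1.6700 + 0.3120i → escape time 4
(row=4, col=1): c = -0.9500 + 0.3120i → escape time 7
(row=4, col=2): c = -0.2300 + 0.3120i → escape time 7
(row=5, col=0): c = -1.6700 + 0.1600i → escape time 5
(row=5, col=1): c = -0.9500 + 0.1600i → escape time 7
(row=5, col=2): c = -0.2300 + 0.1600i → escape time 7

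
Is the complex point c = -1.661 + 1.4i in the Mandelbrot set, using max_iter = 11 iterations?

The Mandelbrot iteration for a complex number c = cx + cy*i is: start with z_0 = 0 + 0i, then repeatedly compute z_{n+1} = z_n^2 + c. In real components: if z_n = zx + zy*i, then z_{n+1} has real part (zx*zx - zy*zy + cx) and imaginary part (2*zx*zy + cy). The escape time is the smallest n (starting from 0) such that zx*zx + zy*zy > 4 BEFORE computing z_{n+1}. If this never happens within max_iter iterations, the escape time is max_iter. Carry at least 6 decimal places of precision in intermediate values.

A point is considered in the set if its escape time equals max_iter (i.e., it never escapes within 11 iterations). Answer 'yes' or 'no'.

Answer: no

Derivation:
z_0 = 0 + 0i, c = -1.6610 + 1.4000i
Iter 1: z = -1.6610 + 1.4000i, |z|^2 = 4.7189
Escaped at iteration 1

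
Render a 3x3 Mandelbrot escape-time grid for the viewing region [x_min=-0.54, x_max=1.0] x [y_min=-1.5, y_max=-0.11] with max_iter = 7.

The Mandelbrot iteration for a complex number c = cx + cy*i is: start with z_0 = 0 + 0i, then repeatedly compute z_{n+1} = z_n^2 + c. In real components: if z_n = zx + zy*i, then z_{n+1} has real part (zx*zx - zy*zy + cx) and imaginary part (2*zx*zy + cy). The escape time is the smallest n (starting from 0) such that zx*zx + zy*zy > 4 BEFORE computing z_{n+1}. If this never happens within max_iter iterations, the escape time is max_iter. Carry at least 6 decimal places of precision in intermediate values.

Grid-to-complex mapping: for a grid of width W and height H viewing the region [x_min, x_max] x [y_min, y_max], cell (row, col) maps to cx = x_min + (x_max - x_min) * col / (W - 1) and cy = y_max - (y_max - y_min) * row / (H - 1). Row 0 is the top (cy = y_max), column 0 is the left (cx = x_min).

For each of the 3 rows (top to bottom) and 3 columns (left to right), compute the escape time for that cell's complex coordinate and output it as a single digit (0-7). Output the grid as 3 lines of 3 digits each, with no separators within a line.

Answer: 772
552
222

Derivation:
(row=0, col=0): c = -0.5400 + -0.1100i → escape time 7
(row=0, col=1): c = 0.2300 + -0.1100i → escape time 7
(row=0, col=2): c = 1.0000 + -0.1100i → escape time 2
(row=1, col=0): c = -0.5400 + -0.8050i → escape time 5
(row=1, col=1): c = 0.2300 + -0.8050i → escape time 5
(row=1, col=2): c = 1.0000 + -0.8050i → escape time 2
(row=2, col=0): c = -0.5400 + -1.5000i → escape time 2
(row=2, col=1): c = 0.2300 + -1.5000i → escape time 2
(row=2, col=2): c = 1.0000 + -1.5000i → escape time 2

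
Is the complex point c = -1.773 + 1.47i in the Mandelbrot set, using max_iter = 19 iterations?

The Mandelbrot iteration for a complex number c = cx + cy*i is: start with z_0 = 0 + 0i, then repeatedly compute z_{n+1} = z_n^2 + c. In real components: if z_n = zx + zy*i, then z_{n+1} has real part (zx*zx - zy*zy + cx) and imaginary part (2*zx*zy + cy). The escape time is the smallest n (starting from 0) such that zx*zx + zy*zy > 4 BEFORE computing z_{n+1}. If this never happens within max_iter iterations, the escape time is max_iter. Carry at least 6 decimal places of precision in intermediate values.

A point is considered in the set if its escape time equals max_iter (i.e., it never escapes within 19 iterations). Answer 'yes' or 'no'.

z_0 = 0 + 0i, c = -1.7730 + 1.4700i
Iter 1: z = -1.7730 + 1.4700i, |z|^2 = 5.3044
Escaped at iteration 1

Answer: no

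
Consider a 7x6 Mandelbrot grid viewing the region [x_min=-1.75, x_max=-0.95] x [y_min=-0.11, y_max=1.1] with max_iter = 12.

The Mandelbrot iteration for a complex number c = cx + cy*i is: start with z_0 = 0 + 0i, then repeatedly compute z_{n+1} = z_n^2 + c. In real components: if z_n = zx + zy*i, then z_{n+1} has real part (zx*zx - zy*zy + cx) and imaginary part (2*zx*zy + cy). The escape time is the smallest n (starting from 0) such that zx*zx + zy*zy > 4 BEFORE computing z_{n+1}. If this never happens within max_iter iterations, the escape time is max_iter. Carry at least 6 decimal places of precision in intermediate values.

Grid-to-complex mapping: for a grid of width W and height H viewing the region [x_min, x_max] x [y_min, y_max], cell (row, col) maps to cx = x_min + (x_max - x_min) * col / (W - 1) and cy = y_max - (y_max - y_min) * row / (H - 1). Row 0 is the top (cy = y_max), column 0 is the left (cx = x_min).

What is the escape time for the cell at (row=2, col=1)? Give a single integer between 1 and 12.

Answer: 3

Derivation:
z_0 = 0 + 0i, c = -1.6167 + 0.6160i
Iter 1: z = -1.6167 + 0.6160i, |z|^2 = 2.9931
Iter 2: z = 0.6175 + -1.3757i, |z|^2 = 2.2739
Iter 3: z = -3.1280 + -1.0830i, |z|^2 = 10.9574
Escaped at iteration 3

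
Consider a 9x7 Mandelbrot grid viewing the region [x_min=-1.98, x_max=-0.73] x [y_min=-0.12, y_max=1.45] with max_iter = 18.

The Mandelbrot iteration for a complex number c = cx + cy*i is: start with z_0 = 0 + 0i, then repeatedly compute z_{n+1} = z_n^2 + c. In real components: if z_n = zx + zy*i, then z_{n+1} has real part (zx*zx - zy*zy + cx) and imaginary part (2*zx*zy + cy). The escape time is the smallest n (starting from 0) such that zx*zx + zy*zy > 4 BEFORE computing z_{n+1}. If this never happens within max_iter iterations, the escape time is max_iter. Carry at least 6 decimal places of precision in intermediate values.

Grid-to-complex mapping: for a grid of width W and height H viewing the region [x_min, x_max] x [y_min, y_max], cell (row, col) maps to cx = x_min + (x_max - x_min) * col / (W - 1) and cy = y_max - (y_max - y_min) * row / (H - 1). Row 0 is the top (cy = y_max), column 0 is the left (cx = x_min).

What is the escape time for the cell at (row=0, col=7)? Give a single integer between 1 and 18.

z_0 = 0 + 0i, c = -0.8862 + 1.4500i
Iter 1: z = -0.8862 + 1.4500i, |z|^2 = 2.8879
Iter 2: z = -2.2033 + -1.1201i, |z|^2 = 6.1093
Escaped at iteration 2

Answer: 2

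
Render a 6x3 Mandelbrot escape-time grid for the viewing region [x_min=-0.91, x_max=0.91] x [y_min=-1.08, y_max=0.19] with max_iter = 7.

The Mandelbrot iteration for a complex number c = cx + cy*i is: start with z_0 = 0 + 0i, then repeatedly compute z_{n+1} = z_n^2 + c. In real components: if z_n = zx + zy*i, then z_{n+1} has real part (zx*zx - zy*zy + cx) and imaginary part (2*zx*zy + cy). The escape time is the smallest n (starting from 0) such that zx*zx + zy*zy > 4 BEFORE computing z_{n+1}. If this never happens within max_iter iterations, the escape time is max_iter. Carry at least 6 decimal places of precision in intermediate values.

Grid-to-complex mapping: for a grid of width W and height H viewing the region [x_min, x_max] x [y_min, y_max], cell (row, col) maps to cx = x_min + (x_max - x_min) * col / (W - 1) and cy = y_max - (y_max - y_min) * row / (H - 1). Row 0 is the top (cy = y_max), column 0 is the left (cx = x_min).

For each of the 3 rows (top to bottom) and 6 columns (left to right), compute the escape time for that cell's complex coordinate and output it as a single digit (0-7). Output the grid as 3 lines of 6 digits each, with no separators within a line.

(row=0, col=0): c = -0.9100 + 0.1900i → escape time 7
(row=0, col=1): c = -0.5460 + 0.1900i → escape time 7
(row=0, col=2): c = -0.1820 + 0.1900i → escape time 7
(row=0, col=3): c = 0.1820 + 0.1900i → escape time 7
(row=0, col=4): c = 0.5460 + 0.1900i → escape time 4
(row=0, col=5): c = 0.9100 + 0.1900i → escape time 3
(row=1, col=0): c = -0.9100 + -0.4450i → escape time 6
(row=1, col=1): c = -0.5460 + -0.4450i → escape time 7
(row=1, col=2): c = -0.1820 + -0.4450i → escape time 7
(row=1, col=3): c = 0.1820 + -0.4450i → escape time 7
(row=1, col=4): c = 0.5460 + -0.4450i → escape time 4
(row=1, col=5): c = 0.9100 + -0.4450i → escape time 3
(row=2, col=0): c = -0.9100 + -1.0800i → escape time 3
(row=2, col=1): c = -0.5460 + -1.0800i → escape time 4
(row=2, col=2): c = -0.1820 + -1.0800i → escape time 7
(row=2, col=3): c = 0.1820 + -1.0800i → escape time 3
(row=2, col=4): c = 0.5460 + -1.0800i → escape time 2
(row=2, col=5): c = 0.9100 + -1.0800i → escape time 2

Answer: 777743
677743
347322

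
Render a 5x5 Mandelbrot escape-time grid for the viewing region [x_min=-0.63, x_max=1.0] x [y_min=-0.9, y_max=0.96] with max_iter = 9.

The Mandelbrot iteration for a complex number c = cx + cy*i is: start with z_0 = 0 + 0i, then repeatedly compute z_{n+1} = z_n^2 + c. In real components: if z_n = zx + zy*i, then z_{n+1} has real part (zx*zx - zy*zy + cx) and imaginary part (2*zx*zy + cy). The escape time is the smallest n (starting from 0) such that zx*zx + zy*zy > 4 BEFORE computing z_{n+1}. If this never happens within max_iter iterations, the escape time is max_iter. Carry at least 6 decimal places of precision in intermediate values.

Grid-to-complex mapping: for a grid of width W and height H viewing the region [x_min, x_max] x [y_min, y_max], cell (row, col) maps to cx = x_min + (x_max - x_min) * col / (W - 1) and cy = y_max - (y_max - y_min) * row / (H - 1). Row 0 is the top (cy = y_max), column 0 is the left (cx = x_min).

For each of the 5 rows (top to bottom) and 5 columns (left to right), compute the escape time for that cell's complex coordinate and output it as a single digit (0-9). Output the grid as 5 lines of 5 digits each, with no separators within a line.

Answer: 47422
99932
99942
99942
49432

Derivation:
(row=0, col=0): c = -0.6300 + 0.9600i → escape time 4
(row=0, col=1): c = -0.2225 + 0.9600i → escape time 7
(row=0, col=2): c = 0.1850 + 0.9600i → escape time 4
(row=0, col=3): c = 0.5925 + 0.9600i → escape time 2
(row=0, col=4): c = 1.0000 + 0.9600i → escape time 2
(row=1, col=0): c = -0.6300 + 0.4950i → escape time 9
(row=1, col=1): c = -0.2225 + 0.4950i → escape time 9
(row=1, col=2): c = 0.1850 + 0.4950i → escape time 9
(row=1, col=3): c = 0.5925 + 0.4950i → escape time 3
(row=1, col=4): c = 1.0000 + 0.4950i → escape time 2
(row=2, col=0): c = -0.6300 + 0.0300i → escape time 9
(row=2, col=1): c = -0.2225 + 0.0300i → escape time 9
(row=2, col=2): c = 0.1850 + 0.0300i → escape time 9
(row=2, col=3): c = 0.5925 + 0.0300i → escape time 4
(row=2, col=4): c = 1.0000 + 0.0300i → escape time 2
(row=3, col=0): c = -0.6300 + -0.4350i → escape time 9
(row=3, col=1): c = -0.2225 + -0.4350i → escape time 9
(row=3, col=2): c = 0.1850 + -0.4350i → escape time 9
(row=3, col=3): c = 0.5925 + -0.4350i → escape time 4
(row=3, col=4): c = 1.0000 + -0.4350i → escape time 2
(row=4, col=0): c = -0.6300 + -0.9000i → escape time 4
(row=4, col=1): c = -0.2225 + -0.9000i → escape time 9
(row=4, col=2): c = 0.1850 + -0.9000i → escape time 4
(row=4, col=3): c = 0.5925 + -0.9000i → escape time 3
(row=4, col=4): c = 1.0000 + -0.9000i → escape time 2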